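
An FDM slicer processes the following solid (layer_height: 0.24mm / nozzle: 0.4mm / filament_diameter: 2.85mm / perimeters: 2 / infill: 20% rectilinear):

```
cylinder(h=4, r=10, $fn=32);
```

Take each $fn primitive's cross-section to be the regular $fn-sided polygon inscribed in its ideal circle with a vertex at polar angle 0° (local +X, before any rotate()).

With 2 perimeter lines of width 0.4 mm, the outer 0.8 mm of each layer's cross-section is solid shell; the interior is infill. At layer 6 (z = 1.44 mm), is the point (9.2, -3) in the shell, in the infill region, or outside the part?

At z = 1.44 mm: the r=10 cylinder contributes a regular 32-gon of circumradius 10. Overall, the cross-section is a single solid region. The nearest boundary edge runs (9.24, -3.83)→(9.81, -1.95); distance from the point to it = 0.28 mm. The point is inside the cross-section, 0.28 mm from the nearest boundary — within the 0.8 mm shell band (2 × 0.4).

shell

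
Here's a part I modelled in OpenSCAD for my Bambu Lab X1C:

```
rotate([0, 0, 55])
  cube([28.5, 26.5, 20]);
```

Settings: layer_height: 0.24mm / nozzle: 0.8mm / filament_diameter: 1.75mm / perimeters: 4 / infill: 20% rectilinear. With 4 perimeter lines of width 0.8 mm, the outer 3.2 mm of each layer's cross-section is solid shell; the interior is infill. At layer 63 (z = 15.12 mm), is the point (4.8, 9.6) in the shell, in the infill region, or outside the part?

At z = 15.12 mm: the cube (footprint 28.5×26.5) is included at this height; (rotated 55° about Z; rotation is an isometry so areas/perimeters/island counts are preserved). Overall, the cross-section is a single solid region. Undo the 55° rotation: the query point maps to (10.617, 1.574) in the un-rotated model frame. The nearest boundary edge runs (0.00, 0.00)→(28.50, 0.00); distance from the point to it = 1.57 mm. The point is inside the cross-section, 1.57 mm from the nearest boundary — within the 3.2 mm shell band (4 × 0.8).

shell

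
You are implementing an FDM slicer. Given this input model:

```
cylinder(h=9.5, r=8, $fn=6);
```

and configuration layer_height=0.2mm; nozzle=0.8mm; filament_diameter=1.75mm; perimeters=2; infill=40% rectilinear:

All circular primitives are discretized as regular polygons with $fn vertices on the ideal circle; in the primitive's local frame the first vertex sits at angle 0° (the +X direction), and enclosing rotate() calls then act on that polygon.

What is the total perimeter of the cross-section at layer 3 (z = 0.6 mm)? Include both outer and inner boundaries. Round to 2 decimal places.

48.00 mm

At z = 0.6 mm: the r=8 cylinder contributes a regular 6-gon of circumradius 8 (perimeter = 2·6·8.000·sin(180°/6) = 48.00 mm). Overall, the cross-section is a single solid region. Total boundary length (outer) = 48.00 mm.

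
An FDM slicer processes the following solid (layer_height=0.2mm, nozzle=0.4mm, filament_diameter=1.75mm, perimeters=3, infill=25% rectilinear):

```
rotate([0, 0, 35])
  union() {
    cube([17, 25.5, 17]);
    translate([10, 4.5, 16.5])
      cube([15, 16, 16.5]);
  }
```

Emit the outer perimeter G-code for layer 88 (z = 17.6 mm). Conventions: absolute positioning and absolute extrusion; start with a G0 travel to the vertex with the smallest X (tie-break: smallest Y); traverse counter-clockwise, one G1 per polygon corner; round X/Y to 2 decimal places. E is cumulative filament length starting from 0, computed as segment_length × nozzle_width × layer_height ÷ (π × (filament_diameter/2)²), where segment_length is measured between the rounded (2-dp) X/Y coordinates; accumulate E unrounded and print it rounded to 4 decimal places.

G0 X-3.57 Y22.53 Z17.60
G1 X5.61 Y9.42 E0.5323
G1 X17.90 Y18.03 E1.0314
G1 X8.72 Y31.13 E1.5634
G1 X-3.57 Y22.53 E2.0624

At z = 17.6 mm: the cube is not intersected at this z (z outside [0, 17]); the 15×16 cube at (10, 4.5) contributes its full rectangle; Combining (union): only the 15×16 cube at (10, 4.5) is present, so the union is just that shape — 1 connected region; (rotated 35° about Z; rotation is an isometry so areas/perimeters/island counts are preserved). The outline is a single polygon with 4 vertices. Extrusion per mm of travel: 0.4 × 0.2 / (π × 0.875²) = 0.033260. Accumulating E over each segment gives final E = 2.0624.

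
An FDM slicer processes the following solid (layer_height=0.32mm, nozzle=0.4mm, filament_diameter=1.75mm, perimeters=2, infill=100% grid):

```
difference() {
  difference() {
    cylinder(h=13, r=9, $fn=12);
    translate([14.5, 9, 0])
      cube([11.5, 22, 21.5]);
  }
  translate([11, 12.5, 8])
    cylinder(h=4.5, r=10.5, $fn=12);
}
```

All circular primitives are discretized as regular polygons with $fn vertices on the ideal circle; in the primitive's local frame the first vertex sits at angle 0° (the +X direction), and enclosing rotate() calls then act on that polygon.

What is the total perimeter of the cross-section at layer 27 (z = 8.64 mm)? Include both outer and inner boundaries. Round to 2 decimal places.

At z = 8.64 mm: the cylinder: section is a regular 12-gon, circumradius r=9 (perimeter = 2·12·9.000·sin(180°/12) = 55.90 mm); the 11.5×22 cube at (14.5, 9) contributes its full rectangle (perimeter 67.00 mm); Taking the first minus the rest: starting from the r=9 cylinder, the 11.5×22 cube at (14.5, 9) misses the remaining region (no effect) — boundary = 55.90 mm; the r=10.5 cylinder at (11, 12.5) gives a regular 12-gon of circumradius 10.5 (constant along its height) (perimeter = 2·12·10.500·sin(180°/12) = 65.22 mm); Taking the first minus the rest: starting from that combined region, the r=10.5 cylinder at (11, 12.5) partially overlaps it — only the 15.09 mm² overlap (of its 330.75 mm²) is removed, clipping the outline — boundary = 55.78 mm. Overall, the cross-section is a single solid region. Total boundary length (outer) = 55.78 mm.

55.78 mm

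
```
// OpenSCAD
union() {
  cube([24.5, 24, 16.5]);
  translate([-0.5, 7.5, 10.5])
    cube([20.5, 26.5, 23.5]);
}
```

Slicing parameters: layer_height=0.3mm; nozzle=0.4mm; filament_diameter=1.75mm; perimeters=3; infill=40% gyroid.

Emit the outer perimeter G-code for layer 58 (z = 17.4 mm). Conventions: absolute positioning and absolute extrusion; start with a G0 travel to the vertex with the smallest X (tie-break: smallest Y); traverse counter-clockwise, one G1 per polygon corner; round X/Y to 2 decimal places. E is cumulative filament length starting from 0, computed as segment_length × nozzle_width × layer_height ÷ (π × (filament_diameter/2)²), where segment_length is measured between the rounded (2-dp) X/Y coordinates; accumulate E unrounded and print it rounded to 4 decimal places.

At z = 17.4 mm: the cube does not reach this height (z outside [0, 16.5]); the cube at (-0.5, 7.5) (footprint 20.5×26.5) is included at this height; Taking the union: only the 20.5×26.5 cube at (-0.5, 7.5) is present, so the union is just that shape — 1 connected region. The outline is a single polygon with 4 vertices. Extrusion per mm of travel: 0.4 × 0.3 / (π × 0.875²) = 0.049890. Accumulating E over each segment gives final E = 4.6897.

G0 X-0.50 Y7.50 Z17.40
G1 X20.00 Y7.50 E1.0227
G1 X20.00 Y34.00 E2.3448
G1 X-0.50 Y34.00 E3.3676
G1 X-0.50 Y7.50 E4.6897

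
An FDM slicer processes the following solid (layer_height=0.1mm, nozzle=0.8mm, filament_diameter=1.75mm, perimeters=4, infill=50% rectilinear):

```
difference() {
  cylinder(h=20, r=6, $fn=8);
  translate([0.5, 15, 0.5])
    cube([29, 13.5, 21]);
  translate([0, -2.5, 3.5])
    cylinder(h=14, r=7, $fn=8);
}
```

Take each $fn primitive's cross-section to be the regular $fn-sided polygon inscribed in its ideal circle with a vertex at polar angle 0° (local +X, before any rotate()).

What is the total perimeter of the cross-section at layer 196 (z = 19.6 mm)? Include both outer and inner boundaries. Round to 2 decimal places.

36.74 mm

At z = 19.6 mm: the cylinder: section is a regular 8-gon, circumradius r=6 (perimeter = 2·8·6.000·sin(180°/8) = 36.74 mm); the cube at (0.5, 15) is present — its section is the full 29×13.5 rectangle (perimeter 85.00 mm); the cylinder at (0, -2.5) does not reach this height (z outside [3.5, 17.5]); After the difference (first − rest): starting from the r=6 cylinder, the 29×13.5 cube at (0.5, 15) misses the remaining region (no effect) — boundary = 36.74 mm. Overall, the cross-section is a single solid region. Total boundary length (outer) = 36.74 mm.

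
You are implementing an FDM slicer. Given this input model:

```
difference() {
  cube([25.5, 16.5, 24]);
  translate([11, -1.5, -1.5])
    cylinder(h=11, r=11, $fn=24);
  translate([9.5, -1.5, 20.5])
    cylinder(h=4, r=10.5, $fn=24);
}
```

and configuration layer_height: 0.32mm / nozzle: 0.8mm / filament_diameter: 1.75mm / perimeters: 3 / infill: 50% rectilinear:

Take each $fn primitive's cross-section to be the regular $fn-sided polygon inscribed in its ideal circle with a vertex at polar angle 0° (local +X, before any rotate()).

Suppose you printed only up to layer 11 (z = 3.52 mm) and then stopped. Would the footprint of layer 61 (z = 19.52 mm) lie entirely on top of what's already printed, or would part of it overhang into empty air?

part overhangs

Compare the two slices. At z = 3.52: the cube (footprint 25.5×16.5) is included at this height (area 420.75 mm²); the r=11 cylinder at (11, -1.5) contributes a regular 24-gon of circumradius 11 (area = (24/2)·11.000²·sin(360°/24) = 375.81 mm²); the cylinder at (9.5, -1.5) does not reach this height (z outside [20.5, 24.5]); Taking the first minus the rest: starting from the 25.5×16.5 cube (420.75 mm²), the r=11 cylinder at (11, -1.5) partially overlaps it — only the 155.20 mm² overlap (of its 375.81 mm²) is removed, clipping the outline — area = 265.55 mm². At z = 19.52: the cube is present — its section is the full 25.5×16.5 rectangle (area 420.75 mm²); the cylinder at (11, -1.5) is not intersected at this z (z outside [-1.5, 9.5]); the cylinder at (9.5, -1.5) is absent (z outside [20.5, 24.5]); Subtracting the remaining from the first: none of the subtracted shapes is present at this height, so the 25.5×16.5 cube is unchanged — area = 420.75 mm². Checking containment: at z = 19.52 the cross-section extends beyond the z = 3.52 cross-section by about 155.20 mm².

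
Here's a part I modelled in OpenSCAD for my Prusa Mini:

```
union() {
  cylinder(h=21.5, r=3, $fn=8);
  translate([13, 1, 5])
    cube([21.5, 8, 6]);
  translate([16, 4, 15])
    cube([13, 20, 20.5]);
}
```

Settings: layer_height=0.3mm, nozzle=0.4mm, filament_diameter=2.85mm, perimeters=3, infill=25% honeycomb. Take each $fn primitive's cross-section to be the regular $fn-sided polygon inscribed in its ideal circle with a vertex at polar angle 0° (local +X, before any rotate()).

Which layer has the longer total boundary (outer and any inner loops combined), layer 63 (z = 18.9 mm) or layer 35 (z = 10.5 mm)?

Layer 63 (z = 18.9): the r=3 cylinder gives a regular 8-gon of circumradius 3 (constant along its height) (perimeter = 2·8·3.000·sin(180°/8) = 18.37 mm); the cube at (13, 1) is absent (z outside [5, 11]); the cube at (16, 4) is present — its section is the full 13×20 rectangle (perimeter 66.00 mm); Merging all regions: the 2 present regions are separate (no shared area or edge), so areas and boundary lengths simply add and each stays a separate island — boundary = 84.37 mm. So its perimeter = 84.37 mm. Layer 35 (z = 10.5): the r=3 cylinder contributes a regular 8-gon of circumradius 3 (perimeter = 2·8·3.000·sin(180°/8) = 18.37 mm); the cube at (13, 1) (footprint 21.5×8) is included at this height (perimeter 59.00 mm); the cube at (16, 4) is absent (z outside [15, 35.5]); Taking the union: the 2 present regions are separate (no shared area or edge), so areas and boundary lengths simply add and each stays a separate island — boundary = 77.37 mm. So its perimeter = 77.37 mm. Layer 63 is larger (84.37 vs 77.37 mm).

layer 63 (z = 18.9 mm)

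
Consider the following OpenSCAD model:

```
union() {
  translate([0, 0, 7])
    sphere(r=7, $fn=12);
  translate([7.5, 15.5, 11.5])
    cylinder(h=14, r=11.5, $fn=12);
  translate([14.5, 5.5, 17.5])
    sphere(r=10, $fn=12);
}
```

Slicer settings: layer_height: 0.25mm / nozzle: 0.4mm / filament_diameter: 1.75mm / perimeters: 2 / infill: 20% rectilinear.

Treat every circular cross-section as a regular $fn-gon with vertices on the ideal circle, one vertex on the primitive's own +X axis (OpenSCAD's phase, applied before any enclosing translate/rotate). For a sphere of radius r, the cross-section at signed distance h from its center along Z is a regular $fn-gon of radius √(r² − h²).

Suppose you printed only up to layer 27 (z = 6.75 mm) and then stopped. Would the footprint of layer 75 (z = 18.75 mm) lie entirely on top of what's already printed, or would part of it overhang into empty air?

part overhangs

Compare the two slices. At z = 6.75: the r=7 sphere contributes a regular 12-gon of circumradius √(7²−0.25²) = 6.996 (area = (12/2)·6.996²·sin(360°/12) = 146.81 mm²); the cylinder at (7.5, 15.5) is not intersected at this z (z outside [11.5, 25.5]); the sphere at (14.5, 5.5) does not reach this height (|z−center|=10.750 > r=10); Combining (union): only the r=7 sphere is present, so the union is just that shape — area = 146.81 mm². At z = 18.75: the sphere is not intersected at this z (|z−center|=11.750 > r=7); the r=11.5 cylinder at (7.5, 15.5) contributes a regular 12-gon of circumradius 11.5 (area = (12/2)·11.500²·sin(360°/12) = 396.75 mm²); the r=10 sphere at (14.5, 5.5) contributes a regular 12-gon of circumradius √(10²−1.25²) = 9.922 (area = (12/2)·9.922²·sin(360°/12) = 295.31 mm²); Merging all regions: the regions partially overlap — summed areas 692.06 mm² minus the doubly-counted overlap 103.32 mm² gives 588.74 mm² — area = 588.74 mm². Checking containment: at z = 18.75 the cross-section extends beyond the z = 6.75 cross-section by about 581.77 mm².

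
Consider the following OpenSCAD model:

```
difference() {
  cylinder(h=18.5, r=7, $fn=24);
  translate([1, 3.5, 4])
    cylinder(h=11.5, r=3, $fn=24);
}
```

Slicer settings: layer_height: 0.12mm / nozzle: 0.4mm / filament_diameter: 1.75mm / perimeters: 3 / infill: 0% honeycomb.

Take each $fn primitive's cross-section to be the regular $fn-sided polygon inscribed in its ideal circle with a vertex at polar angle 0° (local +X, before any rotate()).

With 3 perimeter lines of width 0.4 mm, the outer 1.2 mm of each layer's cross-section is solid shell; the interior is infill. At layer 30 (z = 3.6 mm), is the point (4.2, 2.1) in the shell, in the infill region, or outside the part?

infill

At z = 3.6 mm: the cylinder: section is a regular 24-gon, circumradius r=7; the cylinder at (1, 3.5) is not intersected at this z (z outside [4, 15.5]); Subtracting the remaining from the first: none of the subtracted shapes is present at this height, so the r=7 cylinder is unchanged — 1 connected region. Overall, the cross-section is a single solid region. The nearest boundary edge runs (6.76, 1.81)→(6.06, 3.50); distance from the point to it = 2.26 mm. The point is inside the cross-section and 2.26 mm from the nearest boundary — more than the 1.2 mm shell width (3 × 0.4), so it's in the infill interior.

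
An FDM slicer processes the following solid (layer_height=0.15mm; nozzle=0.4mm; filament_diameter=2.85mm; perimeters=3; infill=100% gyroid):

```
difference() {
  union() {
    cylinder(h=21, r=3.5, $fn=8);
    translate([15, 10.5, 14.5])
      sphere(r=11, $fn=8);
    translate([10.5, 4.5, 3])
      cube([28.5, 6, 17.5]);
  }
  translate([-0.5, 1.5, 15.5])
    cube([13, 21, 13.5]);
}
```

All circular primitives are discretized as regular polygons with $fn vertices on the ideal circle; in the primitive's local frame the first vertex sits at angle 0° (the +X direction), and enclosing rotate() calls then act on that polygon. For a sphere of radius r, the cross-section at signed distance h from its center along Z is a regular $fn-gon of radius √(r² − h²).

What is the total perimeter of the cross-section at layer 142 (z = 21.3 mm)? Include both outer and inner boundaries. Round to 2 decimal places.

At z = 21.3 mm: the cylinder is absent (z outside [0, 21]); the sphere at (15, 10.5): section is a regular 8-gon, circumradius = √(r²−h²) = √(11²−6.8²) = 8.646 (perimeter = 2·8·8.646·sin(180°/8) = 52.94 mm); the cube at (10.5, 4.5) is absent (z outside [3, 20.5]); Combining (union): only the r=11 sphere at (15, 10.5) is present, so the union is just that shape — boundary = 52.94 mm; the 13×21 cube at (-0.5, 1.5) contributes its full rectangle (perimeter 68.00 mm); After the difference (first − rest): starting from the result so far, the 13×21 cube at (-0.5, 1.5) partially overlaps it — only the 65.08 mm² overlap (of its 273.00 mm²) is removed, clipping the outline — boundary = 47.10 mm. Overall, the cross-section is a single solid region. Total boundary length (outer) = 47.10 mm.

47.10 mm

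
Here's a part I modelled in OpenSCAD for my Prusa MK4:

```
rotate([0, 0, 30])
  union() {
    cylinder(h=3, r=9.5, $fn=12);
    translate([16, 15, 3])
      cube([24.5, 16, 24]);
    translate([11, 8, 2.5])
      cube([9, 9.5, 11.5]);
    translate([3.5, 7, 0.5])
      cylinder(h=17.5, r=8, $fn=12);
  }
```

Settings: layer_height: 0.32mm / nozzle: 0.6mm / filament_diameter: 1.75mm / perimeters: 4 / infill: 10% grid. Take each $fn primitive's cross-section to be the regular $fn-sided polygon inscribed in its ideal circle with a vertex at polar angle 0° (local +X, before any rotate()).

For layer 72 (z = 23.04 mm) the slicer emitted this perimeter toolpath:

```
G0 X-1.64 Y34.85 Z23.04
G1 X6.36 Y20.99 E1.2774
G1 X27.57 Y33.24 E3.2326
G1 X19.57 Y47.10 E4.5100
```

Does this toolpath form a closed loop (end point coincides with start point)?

Start point (G0): (-1.64, 34.85). End point (last G1): the path does not return to the start — open.

no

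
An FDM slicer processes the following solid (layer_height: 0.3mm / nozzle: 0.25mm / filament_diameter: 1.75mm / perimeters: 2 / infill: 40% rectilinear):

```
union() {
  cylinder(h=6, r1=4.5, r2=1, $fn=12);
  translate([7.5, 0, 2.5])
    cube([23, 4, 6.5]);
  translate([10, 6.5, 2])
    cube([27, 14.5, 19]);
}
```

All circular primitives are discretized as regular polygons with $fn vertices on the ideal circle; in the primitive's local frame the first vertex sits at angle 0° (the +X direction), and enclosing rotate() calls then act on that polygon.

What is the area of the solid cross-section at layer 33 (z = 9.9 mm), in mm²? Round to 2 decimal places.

391.50 mm²

At z = 9.9 mm: the cone is absent (z outside [0, 6]); the cube at (7.5, 0) is not intersected at this z (z outside [2.5, 9]); the 27×14.5 cube at (10, 6.5) contributes its full rectangle (area 391.50 mm²); Merging all regions: only the 27×14.5 cube at (10, 6.5) is present, so the union is just that shape — area = 391.50 mm². Overall, the cross-section is a single solid region. Net area = 391.50 mm².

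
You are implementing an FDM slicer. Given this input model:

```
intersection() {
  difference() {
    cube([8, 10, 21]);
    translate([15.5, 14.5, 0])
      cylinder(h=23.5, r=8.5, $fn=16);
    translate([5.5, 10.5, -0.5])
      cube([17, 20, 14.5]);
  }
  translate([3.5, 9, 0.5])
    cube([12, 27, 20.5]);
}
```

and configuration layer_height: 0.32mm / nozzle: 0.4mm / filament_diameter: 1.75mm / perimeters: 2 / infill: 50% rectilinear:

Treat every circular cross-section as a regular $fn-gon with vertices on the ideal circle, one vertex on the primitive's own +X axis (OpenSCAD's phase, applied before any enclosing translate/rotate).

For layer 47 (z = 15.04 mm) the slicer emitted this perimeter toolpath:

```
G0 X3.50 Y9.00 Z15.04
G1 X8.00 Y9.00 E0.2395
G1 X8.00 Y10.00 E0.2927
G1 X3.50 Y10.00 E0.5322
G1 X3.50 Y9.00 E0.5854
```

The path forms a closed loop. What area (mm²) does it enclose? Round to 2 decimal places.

4.50 mm²

Apply the shoelace formula to the sequence of (X, Y) vertices; enclosed area = 4.50 mm².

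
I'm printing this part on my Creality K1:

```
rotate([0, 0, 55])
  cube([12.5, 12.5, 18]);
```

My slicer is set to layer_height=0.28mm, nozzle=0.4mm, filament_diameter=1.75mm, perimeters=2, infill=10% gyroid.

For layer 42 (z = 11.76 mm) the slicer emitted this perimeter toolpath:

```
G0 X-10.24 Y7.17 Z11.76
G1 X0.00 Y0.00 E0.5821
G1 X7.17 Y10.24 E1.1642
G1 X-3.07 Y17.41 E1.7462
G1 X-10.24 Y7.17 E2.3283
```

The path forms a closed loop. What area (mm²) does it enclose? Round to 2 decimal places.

156.27 mm²

Apply the shoelace formula to the sequence of (X, Y) vertices; enclosed area = 156.27 mm².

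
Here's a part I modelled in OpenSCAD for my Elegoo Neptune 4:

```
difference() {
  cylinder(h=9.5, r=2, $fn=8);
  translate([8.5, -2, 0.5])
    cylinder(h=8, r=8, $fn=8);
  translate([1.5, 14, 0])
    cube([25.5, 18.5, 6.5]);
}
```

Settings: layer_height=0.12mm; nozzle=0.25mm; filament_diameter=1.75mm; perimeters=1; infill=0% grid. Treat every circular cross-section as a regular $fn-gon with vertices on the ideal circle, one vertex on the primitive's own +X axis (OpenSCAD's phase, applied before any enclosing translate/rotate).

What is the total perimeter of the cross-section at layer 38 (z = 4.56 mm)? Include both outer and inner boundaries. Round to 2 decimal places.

At z = 4.56 mm: the r=2 cylinder contributes a regular 8-gon of circumradius 2 (perimeter = 2·8·2.000·sin(180°/8) = 12.25 mm); the r=8 cylinder at (8.5, -2) contributes a regular 8-gon of circumradius 8 (perimeter = 2·8·8.000·sin(180°/8) = 48.98 mm); the 25.5×18.5 cube at (1.5, 14) contributes its full rectangle (perimeter 88.00 mm); Subtracting the remaining from the first: starting from the r=2 cylinder, the r=8 cylinder at (8.5, -2) partially overlaps it — only the 1.33 mm² overlap (of its 181.02 mm²) is removed, clipping the outline; the 25.5×18.5 cube at (1.5, 14) misses the remaining region (no effect) — boundary = 11.73 mm. Overall, the cross-section is a single solid region. Total boundary length (outer) = 11.73 mm.

11.73 mm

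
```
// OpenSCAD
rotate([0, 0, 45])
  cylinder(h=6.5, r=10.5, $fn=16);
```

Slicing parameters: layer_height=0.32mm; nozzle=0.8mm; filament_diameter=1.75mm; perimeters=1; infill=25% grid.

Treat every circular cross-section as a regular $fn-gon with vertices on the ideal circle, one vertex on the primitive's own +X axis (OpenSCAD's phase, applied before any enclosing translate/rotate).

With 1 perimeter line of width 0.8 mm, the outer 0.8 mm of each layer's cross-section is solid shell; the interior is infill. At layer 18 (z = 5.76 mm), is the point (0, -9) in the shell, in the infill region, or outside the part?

At z = 5.76 mm: the r=10.5 cylinder gives a regular 16-gon of circumradius 10.5 (constant along its height); (whole slice rotated 45° about Z — lengths, areas and connectivity unchanged). Overall, the cross-section is a single solid region. Undo the 45° rotation: the query point maps to (-6.364, -6.364) in the un-rotated model frame. The nearest boundary edge runs (-7.42, -7.42)→(-4.02, -9.70); distance from the point to it = 1.47 mm. The point is inside the cross-section and 1.47 mm from the nearest boundary — more than the 0.8 mm shell width (1 × 0.8), so it's in the infill interior.

infill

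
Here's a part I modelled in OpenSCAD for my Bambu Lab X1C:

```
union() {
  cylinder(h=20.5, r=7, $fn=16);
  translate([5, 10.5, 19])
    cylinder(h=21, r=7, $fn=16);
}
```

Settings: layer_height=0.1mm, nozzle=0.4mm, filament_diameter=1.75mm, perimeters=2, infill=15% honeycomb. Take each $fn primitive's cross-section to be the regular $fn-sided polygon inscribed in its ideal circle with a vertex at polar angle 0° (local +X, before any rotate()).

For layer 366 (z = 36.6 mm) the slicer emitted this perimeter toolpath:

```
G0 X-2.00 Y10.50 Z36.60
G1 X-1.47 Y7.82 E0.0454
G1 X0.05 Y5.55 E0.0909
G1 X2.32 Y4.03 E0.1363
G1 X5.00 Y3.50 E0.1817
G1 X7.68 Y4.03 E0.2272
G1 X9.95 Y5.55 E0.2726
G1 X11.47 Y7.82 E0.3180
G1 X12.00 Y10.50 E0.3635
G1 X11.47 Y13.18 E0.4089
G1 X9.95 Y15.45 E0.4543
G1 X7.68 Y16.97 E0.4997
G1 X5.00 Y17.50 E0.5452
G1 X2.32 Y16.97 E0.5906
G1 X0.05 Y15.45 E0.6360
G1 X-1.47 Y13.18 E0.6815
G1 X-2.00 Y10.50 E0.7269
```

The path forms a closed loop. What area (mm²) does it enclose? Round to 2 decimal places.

Apply the shoelace formula to the sequence of (X, Y) vertices; enclosed area = 150.08 mm².

150.08 mm²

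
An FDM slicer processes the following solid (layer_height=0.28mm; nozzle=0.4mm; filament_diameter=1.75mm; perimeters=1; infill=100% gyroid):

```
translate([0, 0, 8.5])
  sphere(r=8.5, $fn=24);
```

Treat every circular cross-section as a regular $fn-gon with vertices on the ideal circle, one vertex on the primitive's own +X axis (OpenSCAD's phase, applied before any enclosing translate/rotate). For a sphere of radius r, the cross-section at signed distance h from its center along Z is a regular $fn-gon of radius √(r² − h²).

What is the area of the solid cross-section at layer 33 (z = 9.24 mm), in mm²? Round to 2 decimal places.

222.70 mm²

At z = 9.24 mm: the sphere: section is a regular 24-gon, circumradius = √(r²−h²) = √(8.5²−0.74²) = 8.468 (area = (24/2)·8.468²·sin(360°/24) = 222.70 mm²). Overall, the cross-section is a single solid region. Net area = 222.70 mm².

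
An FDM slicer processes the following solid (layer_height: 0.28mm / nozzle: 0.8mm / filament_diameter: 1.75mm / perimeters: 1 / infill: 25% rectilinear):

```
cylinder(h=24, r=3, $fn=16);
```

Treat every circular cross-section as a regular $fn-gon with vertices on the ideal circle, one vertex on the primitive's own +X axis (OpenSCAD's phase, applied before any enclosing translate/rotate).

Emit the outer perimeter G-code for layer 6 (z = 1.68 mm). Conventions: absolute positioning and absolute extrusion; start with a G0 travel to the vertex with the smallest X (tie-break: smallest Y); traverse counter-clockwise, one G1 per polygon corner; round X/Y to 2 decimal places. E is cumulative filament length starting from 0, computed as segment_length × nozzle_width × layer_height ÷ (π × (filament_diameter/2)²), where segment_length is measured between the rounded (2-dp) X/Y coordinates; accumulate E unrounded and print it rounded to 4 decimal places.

G0 X-3.00 Y0.00 Z1.68
G1 X-2.77 Y-1.15 E0.1092
G1 X-2.12 Y-2.12 E0.2180
G1 X-1.15 Y-2.77 E0.3267
G1 X0.00 Y-3.00 E0.4359
G1 X1.15 Y-2.77 E0.5451
G1 X2.12 Y-2.12 E0.6539
G1 X2.77 Y-1.15 E0.7626
G1 X3.00 Y0.00 E0.8718
G1 X2.77 Y1.15 E0.9811
G1 X2.12 Y2.12 E1.0898
G1 X1.15 Y2.77 E1.1985
G1 X0.00 Y3.00 E1.3078
G1 X-1.15 Y2.77 E1.4170
G1 X-2.12 Y2.12 E1.5257
G1 X-2.77 Y1.15 E1.6345
G1 X-3.00 Y0.00 E1.7437

At z = 1.68 mm: the r=3 cylinder gives a regular 16-gon of circumradius 3 (constant along its height). The outline is a single polygon with 16 vertices. Extrusion per mm of travel: 0.8 × 0.28 / (π × 0.875²) = 0.093128. Accumulating E over each segment gives final E = 1.7437.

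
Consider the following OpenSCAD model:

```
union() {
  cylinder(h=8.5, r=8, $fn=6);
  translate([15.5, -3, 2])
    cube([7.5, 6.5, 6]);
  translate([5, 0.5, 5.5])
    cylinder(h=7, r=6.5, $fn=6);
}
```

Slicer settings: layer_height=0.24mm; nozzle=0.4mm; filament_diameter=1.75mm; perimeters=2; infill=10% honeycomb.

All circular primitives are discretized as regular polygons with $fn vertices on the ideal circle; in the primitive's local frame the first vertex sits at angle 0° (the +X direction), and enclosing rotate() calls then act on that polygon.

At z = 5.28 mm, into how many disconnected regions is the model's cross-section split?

2

At z = 5.28 mm: the r=8 cylinder contributes a regular 6-gon of circumradius 8; the cube at (15.5, -3) (footprint 7.5×6.5) is included at this height; the cylinder at (5, 0.5) does not reach this height (z outside [5.5, 12.5]); Merging all regions: the 2 present regions are separate (no shared area or edge), so areas and boundary lengths simply add and each stays a separate island — 2 connected regions. The result has 2 disconnected regions.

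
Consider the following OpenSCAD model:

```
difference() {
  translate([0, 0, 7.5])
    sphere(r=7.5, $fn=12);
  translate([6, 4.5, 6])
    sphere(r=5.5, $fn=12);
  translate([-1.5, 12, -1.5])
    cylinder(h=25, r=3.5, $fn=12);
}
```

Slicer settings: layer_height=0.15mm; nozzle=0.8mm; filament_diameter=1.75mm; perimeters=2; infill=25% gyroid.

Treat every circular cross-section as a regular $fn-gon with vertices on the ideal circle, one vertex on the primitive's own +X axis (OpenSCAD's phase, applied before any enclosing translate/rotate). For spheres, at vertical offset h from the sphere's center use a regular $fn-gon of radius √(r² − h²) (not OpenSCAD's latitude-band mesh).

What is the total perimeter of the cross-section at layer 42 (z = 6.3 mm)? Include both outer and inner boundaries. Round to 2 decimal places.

At z = 6.3 mm: the r=7.5 sphere slices to a regular 12-gon of circumradius 7.403 (√(r²−h²) with h=1.2 from center) (perimeter = 2·12·7.403·sin(180°/12) = 45.99 mm); the r=5.5 sphere at (6, 4.5) contributes a regular 12-gon of circumradius √(5.5²−0.3²) = 5.492 (perimeter = 2·12·5.492·sin(180°/12) = 34.11 mm); the cylinder at (-1.5, 12): section is a regular 12-gon, circumradius r=3.5 (perimeter = 2·12·3.500·sin(180°/12) = 21.74 mm); After the difference (first − rest): starting from the r=7.5 sphere, the r=5.5 sphere at (6, 4.5) partially overlaps it — only the 35.40 mm² overlap (of its 90.48 mm²) is removed, clipping the outline; the r=3.5 cylinder at (-1.5, 12) misses the remaining region (no effect) — boundary = 47.52 mm. Overall, the cross-section is a single solid region. Total boundary length (outer) = 47.52 mm.

47.52 mm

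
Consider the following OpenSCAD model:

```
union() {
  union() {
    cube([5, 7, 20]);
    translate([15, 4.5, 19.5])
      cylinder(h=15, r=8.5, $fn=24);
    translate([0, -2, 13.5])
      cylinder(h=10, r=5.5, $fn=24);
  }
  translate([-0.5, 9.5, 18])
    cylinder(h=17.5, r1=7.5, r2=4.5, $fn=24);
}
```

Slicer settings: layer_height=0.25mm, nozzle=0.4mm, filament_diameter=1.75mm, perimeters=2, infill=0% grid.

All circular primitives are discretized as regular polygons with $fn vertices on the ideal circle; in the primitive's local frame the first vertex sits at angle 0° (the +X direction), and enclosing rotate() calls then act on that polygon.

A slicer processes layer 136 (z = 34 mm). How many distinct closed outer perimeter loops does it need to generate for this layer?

At z = 34 mm: the cube does not reach this height (z outside [0, 20]); the r=8.5 cylinder at (15, 4.5) contributes a regular 24-gon of circumradius 8.5; the cylinder at (0, -2) is absent (z outside [13.5, 23.5]); Combining (union): only the r=8.5 cylinder at (15, 4.5) is present, so the union is just that shape — 1 connected region; the cone at (-0.5, 9.5) contributes a regular 24-gon of circumradius 4.757 (interpolated between r1=7.5 and r2=4.5 at t=0.914); Combining (union): the 2 present regions are separate (no shared area or edge), so areas and boundary lengths simply add and each stays a separate island — 2 connected regions. The result has 2 disconnected regions.

2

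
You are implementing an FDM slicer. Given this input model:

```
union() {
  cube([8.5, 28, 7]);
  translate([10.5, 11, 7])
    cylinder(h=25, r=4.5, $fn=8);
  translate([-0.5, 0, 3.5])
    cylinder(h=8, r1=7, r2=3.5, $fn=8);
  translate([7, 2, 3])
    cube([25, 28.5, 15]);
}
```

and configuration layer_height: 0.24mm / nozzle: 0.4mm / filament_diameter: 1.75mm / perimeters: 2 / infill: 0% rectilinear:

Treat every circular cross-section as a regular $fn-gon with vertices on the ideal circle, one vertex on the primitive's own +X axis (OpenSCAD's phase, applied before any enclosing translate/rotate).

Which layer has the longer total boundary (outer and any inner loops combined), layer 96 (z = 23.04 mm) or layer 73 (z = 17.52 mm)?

Layer 96 (z = 23.04): the cube is absent (z outside [0, 7]); the r=4.5 cylinder at (10.5, 11) gives a regular 8-gon of circumradius 4.5 (constant along its height) (perimeter = 2·8·4.500·sin(180°/8) = 27.55 mm); the cone at (-0.5, 0) is not intersected at this z (z outside [3.5, 11.5]); the cube at (7, 2) does not reach this height (z outside [3, 18]); Taking the union: only the r=4.5 cylinder at (10.5, 11) is present, so the union is just that shape — boundary = 27.55 mm. So its perimeter = 27.55 mm. Layer 73 (z = 17.52): the cube is absent (z outside [0, 7]); the r=4.5 cylinder at (10.5, 11) gives a regular 8-gon of circumradius 4.5 (constant along its height) (perimeter = 2·8·4.500·sin(180°/8) = 27.55 mm); the cone at (-0.5, 0) is absent (z outside [3.5, 11.5]); the cube at (7, 2) is present — its section is the full 25×28.5 rectangle (perimeter 107.00 mm); Combining (union): the regions partially overlap (shared area 54.86 mm²), so the edge portions inside another operand are dropped and the merged outline is re-measured after clipping — boundary = 107.40 mm. So its perimeter = 107.40 mm. Layer 73 is larger (107.40 vs 27.55 mm).

layer 73 (z = 17.52 mm)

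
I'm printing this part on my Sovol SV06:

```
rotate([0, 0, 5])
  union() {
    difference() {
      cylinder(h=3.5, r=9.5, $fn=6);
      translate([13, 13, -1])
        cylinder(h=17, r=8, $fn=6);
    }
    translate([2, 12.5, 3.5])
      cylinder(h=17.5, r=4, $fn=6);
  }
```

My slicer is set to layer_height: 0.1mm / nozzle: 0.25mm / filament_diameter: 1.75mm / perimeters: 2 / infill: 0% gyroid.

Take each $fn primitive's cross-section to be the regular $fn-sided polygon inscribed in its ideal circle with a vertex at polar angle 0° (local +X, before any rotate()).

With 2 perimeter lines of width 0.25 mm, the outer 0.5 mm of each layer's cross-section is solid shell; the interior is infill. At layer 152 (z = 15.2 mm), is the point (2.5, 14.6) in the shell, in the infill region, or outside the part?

At z = 15.2 mm: the cylinder does not reach this height (z outside [0, 3.5]); the r=8 cylinder at (13, 13) contributes a regular 6-gon of circumradius 8; Subtracting the remaining from the first: the first operand is absent here, so nothing remains; the r=4 cylinder at (2, 12.5) gives a regular 6-gon of circumradius 4 (constant along its height); Merging all regions: only the r=4 cylinder at (2, 12.5) is present, so the union is just that shape — 1 connected region; (whole slice rotated 5° about Z — lengths, areas and connectivity unchanged). Overall, the cross-section is a single solid region. Undo the 5° rotation: the query point maps to (3.763, 14.327) in the un-rotated model frame. The nearest boundary edge runs (6.00, 12.50)→(4.00, 15.96); distance from the point to it = 1.02 mm. The point is inside the cross-section and 1.02 mm from the nearest boundary — more than the 0.5 mm shell width (2 × 0.25), so it's in the infill interior.

infill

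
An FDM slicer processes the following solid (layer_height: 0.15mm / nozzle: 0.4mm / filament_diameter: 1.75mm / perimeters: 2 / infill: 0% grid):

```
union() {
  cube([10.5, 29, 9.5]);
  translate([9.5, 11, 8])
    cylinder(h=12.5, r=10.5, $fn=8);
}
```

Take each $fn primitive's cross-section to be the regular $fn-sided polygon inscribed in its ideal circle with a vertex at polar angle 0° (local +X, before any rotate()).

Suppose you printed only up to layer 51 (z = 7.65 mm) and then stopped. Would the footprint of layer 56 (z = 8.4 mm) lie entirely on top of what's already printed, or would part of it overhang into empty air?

Compare the two slices. At z = 7.65: the cube is present — its section is the full 10.5×29 rectangle (area 304.50 mm²); the cylinder at (9.5, 11) is not intersected at this z (z outside [8, 20.5]); Taking the union: only the 10.5×29 cube is present, so the union is just that shape — area = 304.50 mm². At z = 8.4: the cube (footprint 10.5×29) is included at this height (area 304.50 mm²); the cylinder at (9.5, 11): section is a regular 8-gon, circumradius r=10.5 (area = (8/2)·10.500²·sin(360°/8) = 311.83 mm²); Merging all regions: the regions partially overlap — summed areas 616.33 mm² minus the doubly-counted overlap 174.09 mm² gives 442.25 mm² — area = 442.25 mm². Checking containment: at z = 8.4 the cross-section extends beyond the z = 7.65 cross-section by about 137.75 mm².

part overhangs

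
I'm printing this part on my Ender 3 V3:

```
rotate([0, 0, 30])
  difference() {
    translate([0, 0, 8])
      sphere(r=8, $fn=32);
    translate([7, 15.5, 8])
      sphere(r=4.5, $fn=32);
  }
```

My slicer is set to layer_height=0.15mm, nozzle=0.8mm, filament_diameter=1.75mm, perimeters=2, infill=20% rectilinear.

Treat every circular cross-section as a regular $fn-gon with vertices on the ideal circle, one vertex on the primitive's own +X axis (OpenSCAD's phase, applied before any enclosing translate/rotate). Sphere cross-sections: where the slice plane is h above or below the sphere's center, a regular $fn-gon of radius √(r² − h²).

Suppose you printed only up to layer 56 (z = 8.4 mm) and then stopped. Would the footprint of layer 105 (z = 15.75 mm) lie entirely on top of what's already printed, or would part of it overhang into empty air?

Compare the two slices. At z = 8.4: the sphere: section is a regular 32-gon, circumradius = √(r²−h²) = √(8²−0.4²) = 7.990 (area = (32/2)·7.990²·sin(360°/32) = 199.27 mm²); the r=4.5 sphere at (7, 15.5) slices to a regular 32-gon of circumradius 4.482 (√(r²−h²) with h=0.4 from center) (area = (32/2)·4.482²·sin(360°/32) = 62.71 mm²); Taking the first minus the rest: starting from the r=8 sphere (199.27 mm²), the r=4.5 sphere at (7, 15.5) misses the remaining region (no effect) — area = 199.27 mm²; (rotated 30° about Z; rotation is an isometry so areas/perimeters/island counts are preserved). At z = 15.75: the r=8 sphere slices to a regular 32-gon of circumradius 1.984 (√(r²−h²) with h=7.75 from center) (area = (32/2)·1.984²·sin(360°/32) = 12.29 mm²); the sphere at (7, 15.5) does not reach this height (|z−center|=7.750 > r=4.5); Subtracting the remaining from the first: none of the subtracted shapes is present at this height, so the r=8 sphere is unchanged — area = 12.29 mm²; (whole slice rotated 30° about Z — lengths, areas and connectivity unchanged). Checking containment: the cross-section at z = 15.75 is a subset of the cross-section at z = 8.4.

entirely on top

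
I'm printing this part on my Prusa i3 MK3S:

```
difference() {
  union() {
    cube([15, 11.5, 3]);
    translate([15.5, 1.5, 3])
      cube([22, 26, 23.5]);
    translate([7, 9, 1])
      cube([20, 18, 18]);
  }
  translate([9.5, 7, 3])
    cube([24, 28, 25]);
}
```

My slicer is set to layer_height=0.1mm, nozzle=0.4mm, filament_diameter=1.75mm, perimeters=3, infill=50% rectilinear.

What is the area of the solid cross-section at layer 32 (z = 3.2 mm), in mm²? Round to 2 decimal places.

At z = 3.2 mm: the cube does not reach this height (z outside [0, 3]); the 22×26 cube at (15.5, 1.5) contributes its full rectangle (area 572.00 mm²); the cube at (7, 9) (footprint 20×18) is included at this height (area 360.00 mm²); Combining (union): the regions partially overlap — summed areas 932.00 mm² minus the doubly-counted overlap 207.00 mm² gives 725.00 mm² — area = 725.00 mm²; the 24×28 cube at (9.5, 7) contributes its full rectangle (area 672.00 mm²); After the difference (first − rest): starting from that combined region (725.00 mm²), the 24×28 cube at (9.5, 7) partially overlaps it — only the 477.00 mm² overlap (of its 672.00 mm²) is removed, clipping the outline — area = 248.00 mm². Overall, the cross-section has 2 separate islands. Net area = 248.00 mm².

248.00 mm²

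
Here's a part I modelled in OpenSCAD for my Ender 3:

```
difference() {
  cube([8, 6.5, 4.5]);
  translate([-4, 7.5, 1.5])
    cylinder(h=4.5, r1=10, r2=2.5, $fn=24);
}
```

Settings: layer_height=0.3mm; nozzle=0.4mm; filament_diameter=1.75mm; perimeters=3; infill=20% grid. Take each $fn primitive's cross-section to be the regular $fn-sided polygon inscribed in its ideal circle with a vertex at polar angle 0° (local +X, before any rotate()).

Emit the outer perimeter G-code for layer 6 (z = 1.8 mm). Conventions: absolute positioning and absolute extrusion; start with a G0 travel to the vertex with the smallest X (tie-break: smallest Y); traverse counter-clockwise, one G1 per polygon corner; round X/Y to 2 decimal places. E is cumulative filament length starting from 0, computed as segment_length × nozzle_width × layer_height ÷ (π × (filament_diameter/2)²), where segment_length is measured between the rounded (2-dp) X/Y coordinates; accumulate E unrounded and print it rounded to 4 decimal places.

G0 X1.70 Y0.00 Z1.80
G1 X8.00 Y0.00 E0.3143
G1 X8.00 Y6.50 E0.6386
G1 X5.37 Y6.50 E0.7698
G1 X5.18 Y5.04 E0.8433
G1 X4.23 Y2.75 E0.9669
G1 X2.72 Y0.78 E1.0908
G1 X1.70 Y0.00 E1.1548

At z = 1.8 mm: the cube is present — its section is the full 8×6.5 rectangle; the cone at (-4, 7.5): at t=0.067 of its height the radius interpolates to r₁+(r₂−r₁)t = 9.500, giving a regular 24-gon of that circumradius; Taking the first minus the rest: starting from the 8×6.5 cube, the cone at (-4, 7.5) partially overlaps it — only the 27.02 mm² overlap (of its 280.30 mm²) is removed, clipping the outline — 1 connected region. The outline is a single polygon with 7 vertices. Extrusion per mm of travel: 0.4 × 0.3 / (π × 0.875²) = 0.049890. Accumulating E over each segment gives final E = 1.1548.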